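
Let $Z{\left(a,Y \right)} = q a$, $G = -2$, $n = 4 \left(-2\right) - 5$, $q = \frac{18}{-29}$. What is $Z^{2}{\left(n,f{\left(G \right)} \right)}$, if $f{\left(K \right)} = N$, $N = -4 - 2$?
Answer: $\frac{54756}{841} \approx 65.108$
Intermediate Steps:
$q = - \frac{18}{29}$ ($q = 18 \left(- \frac{1}{29}\right) = - \frac{18}{29} \approx -0.62069$)
$n = -13$ ($n = -8 - 5 = -13$)
$N = -6$
$f{\left(K \right)} = -6$
$Z{\left(a,Y \right)} = - \frac{18 a}{29}$
$Z^{2}{\left(n,f{\left(G \right)} \right)} = \left(\left(- \frac{18}{29}\right) \left(-13\right)\right)^{2} = \left(\frac{234}{29}\right)^{2} = \frac{54756}{841}$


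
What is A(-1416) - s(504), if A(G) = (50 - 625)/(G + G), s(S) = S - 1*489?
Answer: -41905/2832 ≈ -14.797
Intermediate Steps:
s(S) = -489 + S (s(S) = S - 489 = -489 + S)
A(G) = -575/(2*G) (A(G) = -575*1/(2*G) = -575/(2*G))
A(-1416) - s(504) = -575/2/(-1416) - (-489 + 504) = -575/2*(-1/1416) - 1*15 = 575/2832 - 15 = -41905/2832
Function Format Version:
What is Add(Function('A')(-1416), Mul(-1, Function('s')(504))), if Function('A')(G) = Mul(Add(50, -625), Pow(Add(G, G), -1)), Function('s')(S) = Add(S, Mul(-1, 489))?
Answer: Rational(-41905, 2832) ≈ -14.797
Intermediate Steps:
Function('s')(S) = Add(-489, S) (Function('s')(S) = Add(S, -489) = Add(-489, S))
Function('A')(G) = Mul(Rational(-575, 2), Pow(G, -1)) (Function('A')(G) = Mul(-575, Pow(Mul(2, G), -1)) = Mul(-575, Mul(Rational(1, 2), Pow(G, -1))) = Mul(Rational(-575, 2), Pow(G, -1)))
Add(Function('A')(-1416), Mul(-1, Function('s')(504))) = Add(Mul(Rational(-575, 2), Pow(-1416, -1)), Mul(-1, Add(-489, 504))) = Add(Mul(Rational(-575, 2), Rational(-1, 1416)), Mul(-1, 15)) = Add(Rational(575, 2832), -15) = Rational(-41905, 2832)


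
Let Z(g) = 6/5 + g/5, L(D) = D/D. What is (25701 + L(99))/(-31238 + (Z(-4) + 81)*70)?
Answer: -12851/12770 ≈ -1.0063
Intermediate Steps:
L(D) = 1
Z(g) = 6/5 + g/5 (Z(g) = 6*(⅕) + g*(⅕) = 6/5 + g/5)
(25701 + L(99))/(-31238 + (Z(-4) + 81)*70) = (25701 + 1)/(-31238 + ((6/5 + (⅕)*(-4)) + 81)*70) = 25702/(-31238 + ((6/5 - ⅘) + 81)*70) = 25702/(-31238 + (⅖ + 81)*70) = 25702/(-31238 + (407/5)*70) = 25702/(-31238 + 5698) = 25702/(-25540) = 25702*(-1/25540) = -12851/12770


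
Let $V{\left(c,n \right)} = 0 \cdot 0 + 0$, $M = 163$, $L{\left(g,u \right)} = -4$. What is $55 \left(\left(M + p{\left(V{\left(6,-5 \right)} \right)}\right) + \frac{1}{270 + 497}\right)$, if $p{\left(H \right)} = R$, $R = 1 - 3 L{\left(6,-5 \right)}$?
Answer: $\frac{7424615}{767} \approx 9680.1$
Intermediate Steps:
$V{\left(c,n \right)} = 0$ ($V{\left(c,n \right)} = 0 + 0 = 0$)
$R = 13$ ($R = 1 - -12 = 1 + 12 = 13$)
$p{\left(H \right)} = 13$
$55 \left(\left(M + p{\left(V{\left(6,-5 \right)} \right)}\right) + \frac{1}{270 + 497}\right) = 55 \left(\left(163 + 13\right) + \frac{1}{270 + 497}\right) = 55 \left(176 + \frac{1}{767}\right) = 55 \cdot \frac{134993}{767} = \frac{7424615}{767}$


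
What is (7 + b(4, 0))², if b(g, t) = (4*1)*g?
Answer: 529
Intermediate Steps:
b(g, t) = 4*g
(7 + b(4, 0))² = (7 + 4*4)² = (7 + 16)² = 23² = 529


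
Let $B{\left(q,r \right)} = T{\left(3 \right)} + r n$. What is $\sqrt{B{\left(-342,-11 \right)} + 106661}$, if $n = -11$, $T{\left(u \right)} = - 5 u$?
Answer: $3 \sqrt{11863} \approx 326.75$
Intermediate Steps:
$B{\left(q,r \right)} = -15 - 11 r$ ($B{\left(q,r \right)} = \left(-5\right) 3 + r \left(-11\right) = -15 - 11 r$)
$\sqrt{B{\left(-342,-11 \right)} + 106661} = \sqrt{\left(-15 - -121\right) + 106661} = \sqrt{\left(-15 + 121\right) + 106661} = \sqrt{106 + 106661} = \sqrt{106767} = 3 \sqrt{11863}$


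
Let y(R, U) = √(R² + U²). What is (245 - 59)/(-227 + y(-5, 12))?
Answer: -93/107 ≈ -0.86916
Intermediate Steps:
(245 - 59)/(-227 + y(-5, 12)) = (245 - 59)/(-227 + √((-5)² + 12²)) = 186/(-227 + √(25 + 144)) = 186/(-227 + √169) = 186/(-227 + 13) = 186/(-214) = 186*(-1/214) = -93/107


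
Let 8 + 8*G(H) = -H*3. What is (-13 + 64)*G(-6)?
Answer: 255/4 ≈ 63.750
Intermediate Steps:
G(H) = -1 - 3*H/8 (G(H) = -1 + (-H*3)/8 = -1 + (-3*H)/8 = -1 - 3*H/8)
(-13 + 64)*G(-6) = (-13 + 64)*(-1 - 3/8*(-6)) = 51*(-1 + 9/4) = 51*(5/4) = 255/4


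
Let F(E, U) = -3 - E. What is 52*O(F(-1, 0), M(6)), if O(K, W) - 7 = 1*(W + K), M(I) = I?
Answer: 572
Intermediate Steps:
O(K, W) = 7 + K + W (O(K, W) = 7 + 1*(W + K) = 7 + 1*(K + W) = 7 + (K + W) = 7 + K + W)
52*O(F(-1, 0), M(6)) = 52*(7 + (-3 - 1*(-1)) + 6) = 52*(7 + (-3 + 1) + 6) = 52*(7 - 2 + 6) = 52*11 = 572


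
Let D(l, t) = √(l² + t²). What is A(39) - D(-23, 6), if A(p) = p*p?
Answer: 1521 - √565 ≈ 1497.2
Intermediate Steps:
A(p) = p²
A(39) - D(-23, 6) = 39² - √((-23)² + 6²) = 1521 - √(529 + 36) = 1521 - √565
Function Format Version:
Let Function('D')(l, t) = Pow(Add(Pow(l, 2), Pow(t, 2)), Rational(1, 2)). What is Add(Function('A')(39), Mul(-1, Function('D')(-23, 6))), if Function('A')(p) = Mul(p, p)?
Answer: Add(1521, Mul(-1, Pow(565, Rational(1, 2)))) ≈ 1497.2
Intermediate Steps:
Function('A')(p) = Pow(p, 2)
Add(Function('A')(39), Mul(-1, Function('D')(-23, 6))) = Add(Pow(39, 2), Mul(-1, Pow(Add(Pow(-23, 2), Pow(6, 2)), Rational(1, 2)))) = Add(1521, Mul(-1, Pow(Add(529, 36), Rational(1, 2)))) = Add(1521, Mul(-1, Pow(565, Rational(1, 2))))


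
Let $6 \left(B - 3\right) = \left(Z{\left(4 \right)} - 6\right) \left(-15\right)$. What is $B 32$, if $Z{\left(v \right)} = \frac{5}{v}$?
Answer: $476$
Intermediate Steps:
$B = \frac{119}{8}$ ($B = 3 + \frac{\left(\frac{5}{4} - 6\right) \left(-15\right)}{6} = 3 + \frac{\left(- \frac{19}{4}\right) \left(-15\right)}{6} = 3 + \frac{1}{6} \cdot \frac{285}{4} = 3 + \frac{95}{8} = \frac{119}{8} \approx 14.875$)
$B 32 = \frac{119}{8} \cdot 32 = 476$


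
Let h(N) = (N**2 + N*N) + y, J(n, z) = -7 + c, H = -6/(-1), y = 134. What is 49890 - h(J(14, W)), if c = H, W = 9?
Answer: 49754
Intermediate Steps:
H = 6 (H = -6*(-1) = 6)
c = 6
J(n, z) = -1 (J(n, z) = -7 + 6 = -1)
h(N) = 134 + 2*N**2 (h(N) = (N**2 + N*N) + 134 = (N**2 + N**2) + 134 = 2*N**2 + 134 = 134 + 2*N**2)
49890 - h(J(14, W)) = 49890 - (134 + 2*(-1)**2) = 49890 - (134 + 2*1) = 49890 - (134 + 2) = 49890 - 1*136 = 49890 - 136 = 49754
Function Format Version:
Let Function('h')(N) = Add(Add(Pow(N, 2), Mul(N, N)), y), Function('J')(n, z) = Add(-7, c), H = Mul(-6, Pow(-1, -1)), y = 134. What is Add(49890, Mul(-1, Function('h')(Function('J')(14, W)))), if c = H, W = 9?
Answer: 49754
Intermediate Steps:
H = 6 (H = Mul(-6, -1) = 6)
c = 6
Function('J')(n, z) = -1 (Function('J')(n, z) = Add(-7, 6) = -1)
Function('h')(N) = Add(134, Mul(2, Pow(N, 2))) (Function('h')(N) = Add(Add(Pow(N, 2), Mul(N, N)), 134) = Add(Add(Pow(N, 2), Pow(N, 2)), 134) = Add(Mul(2, Pow(N, 2)), 134) = Add(134, Mul(2, Pow(N, 2))))
Add(49890, Mul(-1, Function('h')(Function('J')(14, W)))) = Add(49890, Mul(-1, Add(134, Mul(2, Pow(-1, 2))))) = Add(49890, Mul(-1, Add(134, Mul(2, 1)))) = Add(49890, Mul(-1, Add(134, 2))) = Add(49890, Mul(-1, 136)) = Add(49890, -136) = 49754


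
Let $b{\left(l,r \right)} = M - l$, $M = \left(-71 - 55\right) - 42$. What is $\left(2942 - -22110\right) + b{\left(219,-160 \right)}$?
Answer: $24665$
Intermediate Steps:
$M = -168$ ($M = -126 - 42 = -168$)
$b{\left(l,r \right)} = -168 - l$
$\left(2942 - -22110\right) + b{\left(219,-160 \right)} = \left(2942 - -22110\right) - 387 = \left(2942 + 22110\right) - 387 = 25052 - 387 = 24665$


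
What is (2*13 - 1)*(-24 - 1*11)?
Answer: -875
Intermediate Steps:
(2*13 - 1)*(-24 - 1*11) = (26 - 1)*(-24 - 11) = 25*(-35) = -875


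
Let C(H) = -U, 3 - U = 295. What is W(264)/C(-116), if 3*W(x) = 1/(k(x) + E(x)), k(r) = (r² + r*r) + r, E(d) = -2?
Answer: 1/122336904 ≈ 8.1741e-9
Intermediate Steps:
U = -292 (U = 3 - 1*295 = 3 - 295 = -292)
k(r) = r + 2*r² (k(r) = (r² + r²) + r = 2*r² + r = r + 2*r²)
C(H) = 292 (C(H) = -1*(-292) = 292)
W(x) = 1/(3*(-2 + x*(1 + 2*x))) (W(x) = 1/(3*(x*(1 + 2*x) - 2)) = 1/(3*(-2 + x*(1 + 2*x))))
W(264)/C(-116) = (1/(3*(-2 + 264*(1 + 2*264))))/292 = (1/(3*(-2 + 264*(1 + 528))))*(1/292) = (1/(3*(-2 + 264*529)))*(1/292) = (1/(3*(-2 + 139656)))*(1/292) = ((⅓)/139654)*(1/292) = ((⅓)*(1/139654))*(1/292) = (1/418962)*(1/292) = 1/122336904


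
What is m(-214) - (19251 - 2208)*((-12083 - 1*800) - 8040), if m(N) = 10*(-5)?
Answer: 356590639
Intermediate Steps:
m(N) = -50
m(-214) - (19251 - 2208)*((-12083 - 1*800) - 8040) = -50 - (19251 - 2208)*((-12083 - 1*800) - 8040) = -50 - 17043*((-12083 - 800) - 8040) = -50 - 17043*(-12883 - 8040) = -50 - 17043*(-20923) = -50 - 1*(-356590689) = -50 + 356590689 = 356590639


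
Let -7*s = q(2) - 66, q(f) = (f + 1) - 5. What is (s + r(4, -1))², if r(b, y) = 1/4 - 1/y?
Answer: 94249/784 ≈ 120.22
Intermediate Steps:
q(f) = -4 + f (q(f) = (1 + f) - 5 = -4 + f)
s = 68/7 (s = -((-4 + 2) - 66)/7 = -(-2 - 66)/7 = -⅐*(-68) = 68/7 ≈ 9.7143)
r(b, y) = ¼ - 1/y (r(b, y) = 1*(¼) - 1/y = ¼ - 1/y)
(s + r(4, -1))² = (68/7 + (¼)*(-4 - 1)/(-1))² = (68/7 + (¼)*(-1)*(-5))² = (68/7 + 5/4)² = (307/28)² = 94249/784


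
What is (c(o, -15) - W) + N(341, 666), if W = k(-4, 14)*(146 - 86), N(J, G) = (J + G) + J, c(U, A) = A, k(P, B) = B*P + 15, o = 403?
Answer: 3793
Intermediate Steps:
k(P, B) = 15 + B*P
N(J, G) = G + 2*J (N(J, G) = (G + J) + J = G + 2*J)
W = -2460 (W = (15 + 14*(-4))*(146 - 86) = (15 - 56)*60 = -41*60 = -2460)
(c(o, -15) - W) + N(341, 666) = (-15 - 1*(-2460)) + (666 + 2*341) = (-15 + 2460) + (666 + 682) = 2445 + 1348 = 3793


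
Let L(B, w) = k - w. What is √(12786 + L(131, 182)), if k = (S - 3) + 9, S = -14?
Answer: 2*√3149 ≈ 112.23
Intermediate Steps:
k = -8 (k = (-14 - 3) + 9 = -17 + 9 = -8)
L(B, w) = -8 - w
√(12786 + L(131, 182)) = √(12786 + (-8 - 1*182)) = √(12786 + (-8 - 182)) = √(12786 - 190) = √12596 = 2*√3149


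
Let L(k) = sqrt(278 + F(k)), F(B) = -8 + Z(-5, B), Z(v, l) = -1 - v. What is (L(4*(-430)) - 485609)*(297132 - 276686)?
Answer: -9928761614 + 20446*sqrt(274) ≈ -9.9284e+9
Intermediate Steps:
F(B) = -4 (F(B) = -8 + (-1 - 1*(-5)) = -8 + (-1 + 5) = -8 + 4 = -4)
L(k) = sqrt(274) (L(k) = sqrt(278 - 4) = sqrt(274))
(L(4*(-430)) - 485609)*(297132 - 276686) = (sqrt(274) - 485609)*(297132 - 276686) = (-485609 + sqrt(274))*20446 = -9928761614 + 20446*sqrt(274)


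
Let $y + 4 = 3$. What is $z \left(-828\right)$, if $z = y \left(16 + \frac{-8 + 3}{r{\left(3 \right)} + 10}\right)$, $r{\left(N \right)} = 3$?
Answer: $\frac{168084}{13} \approx 12930.0$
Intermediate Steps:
$y = -1$ ($y = -4 + 3 = -1$)
$z = - \frac{203}{13}$ ($z = - (16 + \frac{-8 + 3}{3 + 10}) = - (16 - \frac{5}{13}) = \left(-1\right) \frac{203}{13} = - \frac{203}{13} \approx -15.615$)
$z \left(-828\right) = \left(- \frac{203}{13}\right) \left(-828\right) = \frac{168084}{13}$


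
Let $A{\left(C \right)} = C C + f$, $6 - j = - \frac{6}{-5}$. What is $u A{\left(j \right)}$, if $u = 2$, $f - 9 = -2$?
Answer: $\frac{1502}{25} \approx 60.08$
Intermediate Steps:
$f = 7$ ($f = 9 - 2 = 7$)
$j = \frac{24}{5}$ ($j = 6 - - \frac{6}{-5} = 6 - \left(-6\right) \left(- \frac{1}{5}\right) = 6 - \frac{6}{5} = \frac{24}{5} \approx 4.8$)
$A{\left(C \right)} = 7 + C^{2}$ ($A{\left(C \right)} = C C + 7 = C^{2} + 7 = 7 + C^{2}$)
$u A{\left(j \right)} = 2 \left(7 + \left(\frac{24}{5}\right)^{2}\right) = 2 \left(7 + \frac{576}{25}\right) = 2 \cdot \frac{751}{25} = \frac{1502}{25}$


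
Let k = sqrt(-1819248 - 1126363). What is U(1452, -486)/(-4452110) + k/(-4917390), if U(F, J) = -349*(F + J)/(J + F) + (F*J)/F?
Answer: 167/890422 - I*sqrt(2945611)/4917390 ≈ 0.00018755 - 0.00034902*I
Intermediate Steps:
k = I*sqrt(2945611) (k = sqrt(-2945611) = I*sqrt(2945611) ≈ 1716.3*I)
U(F, J) = -349 + J (U(F, J) = -349/((F + J)/(F + J)) + J = -349/1 + J = -349*1 + J = -349 + J)
U(1452, -486)/(-4452110) + k/(-4917390) = (-349 - 486)/(-4452110) + (I*sqrt(2945611))/(-4917390) = -835*(-1/4452110) + (I*sqrt(2945611))*(-1/4917390) = 167/890422 - I*sqrt(2945611)/4917390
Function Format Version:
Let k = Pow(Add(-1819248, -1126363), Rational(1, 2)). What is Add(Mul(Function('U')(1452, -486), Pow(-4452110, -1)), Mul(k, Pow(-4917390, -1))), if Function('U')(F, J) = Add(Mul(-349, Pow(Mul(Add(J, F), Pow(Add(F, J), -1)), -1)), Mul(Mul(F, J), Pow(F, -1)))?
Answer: Add(Rational(167, 890422), Mul(Rational(-1, 4917390), I, Pow(2945611, Rational(1, 2)))) ≈ Add(0.00018755, Mul(-0.00034902, I))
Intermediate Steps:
k = Mul(I, Pow(2945611, Rational(1, 2))) (k = Pow(-2945611, Rational(1, 2)) = Mul(I, Pow(2945611, Rational(1, 2))) ≈ Mul(1716.3, I))
Function('U')(F, J) = Add(-349, J) (Function('U')(F, J) = Add(Mul(-349, Pow(Mul(Add(F, J), Pow(Add(F, J), -1)), -1)), J) = Add(Mul(-349, Pow(1, -1)), J) = Add(Mul(-349, 1), J) = Add(-349, J))
Add(Mul(Function('U')(1452, -486), Pow(-4452110, -1)), Mul(k, Pow(-4917390, -1))) = Add(Mul(Add(-349, -486), Pow(-4452110, -1)), Mul(Mul(I, Pow(2945611, Rational(1, 2))), Pow(-4917390, -1))) = Add(Mul(-835, Rational(-1, 4452110)), Mul(Mul(I, Pow(2945611, Rational(1, 2))), Rational(-1, 4917390))) = Add(Rational(167, 890422), Mul(Rational(-1, 4917390), I, Pow(2945611, Rational(1, 2))))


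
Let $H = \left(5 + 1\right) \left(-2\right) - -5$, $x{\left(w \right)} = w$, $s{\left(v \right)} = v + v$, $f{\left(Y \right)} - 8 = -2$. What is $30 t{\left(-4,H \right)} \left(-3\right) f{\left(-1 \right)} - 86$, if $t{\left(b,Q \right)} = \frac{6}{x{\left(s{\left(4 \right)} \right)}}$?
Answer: $-491$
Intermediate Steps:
$f{\left(Y \right)} = 6$ ($f{\left(Y \right)} = 8 - 2 = 6$)
$s{\left(v \right)} = 2 v$
$H = -7$ ($H = 6 \left(-2\right) + 5 = -12 + 5 = -7$)
$t{\left(b,Q \right)} = \frac{3}{4}$ ($t{\left(b,Q \right)} = \frac{6}{2 \cdot 4} = \frac{6}{8} = 6 \cdot \frac{1}{8} = \frac{3}{4}$)
$30 t{\left(-4,H \right)} \left(-3\right) f{\left(-1 \right)} - 86 = 30 \cdot \frac{3}{4} \left(-3\right) 6 - 86 = 30 \left(\left(- \frac{9}{4}\right) 6\right) - 86 = 30 \left(- \frac{27}{2}\right) - 86 = -405 - 86 = -491$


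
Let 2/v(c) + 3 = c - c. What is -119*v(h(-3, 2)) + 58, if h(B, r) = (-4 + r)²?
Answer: 412/3 ≈ 137.33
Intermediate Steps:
v(c) = -⅔ (v(c) = 2/(-3 + (c - c)) = 2/(-3 + 0) = 2/(-3) = 2*(-⅓) = -⅔)
-119*v(h(-3, 2)) + 58 = -119*(-⅔) + 58 = 238/3 + 58 = 412/3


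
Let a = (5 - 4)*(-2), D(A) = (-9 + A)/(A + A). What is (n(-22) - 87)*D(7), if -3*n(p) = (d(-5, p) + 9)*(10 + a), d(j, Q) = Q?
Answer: 157/21 ≈ 7.4762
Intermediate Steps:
D(A) = (-9 + A)/(2*A) (D(A) = (-9 + A)/((2*A)) = (-9 + A)*(1/(2*A)) = (-9 + A)/(2*A))
a = -2 (a = 1*(-2) = -2)
n(p) = -24 - 8*p/3 (n(p) = -(p + 9)*(10 - 2)/3 = -(9 + p)*8/3 = -(72 + 8*p)/3 = -24 - 8*p/3)
(n(-22) - 87)*D(7) = ((-24 - 8/3*(-22)) - 87)*((1/2)*(-9 + 7)/7) = ((-24 + 176/3) - 87)*((1/2)*(1/7)*(-2)) = (104/3 - 87)*(-1/7) = -157/3*(-1/7) = 157/21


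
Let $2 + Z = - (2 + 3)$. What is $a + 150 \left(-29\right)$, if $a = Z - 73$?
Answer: $-4430$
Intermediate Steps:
$Z = -7$ ($Z = -2 - \left(2 + 3\right) = -2 - 5 = -7$)
$a = -80$ ($a = -7 - 73 = -80$)
$a + 150 \left(-29\right) = -80 + 150 \left(-29\right) = -80 - 4350 = -4430$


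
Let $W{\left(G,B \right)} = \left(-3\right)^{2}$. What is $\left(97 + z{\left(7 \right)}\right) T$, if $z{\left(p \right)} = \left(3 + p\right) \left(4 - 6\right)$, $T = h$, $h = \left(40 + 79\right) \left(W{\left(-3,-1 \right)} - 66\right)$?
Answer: $-522291$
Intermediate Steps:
$W{\left(G,B \right)} = 9$
$h = -6783$ ($h = \left(40 + 79\right) \left(9 - 66\right) = 119 \left(-57\right) = -6783$)
$T = -6783$
$z{\left(p \right)} = -6 - 2 p$ ($z{\left(p \right)} = \left(3 + p\right) \left(-2\right) = -6 - 2 p$)
$\left(97 + z{\left(7 \right)}\right) T = \left(97 - 20\right) \left(-6783\right) = 77 \left(-6783\right) = -522291$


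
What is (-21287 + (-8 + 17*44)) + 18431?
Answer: -2116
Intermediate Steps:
(-21287 + (-8 + 17*44)) + 18431 = (-21287 + (-8 + 748)) + 18431 = (-21287 + 740) + 18431 = -20547 + 18431 = -2116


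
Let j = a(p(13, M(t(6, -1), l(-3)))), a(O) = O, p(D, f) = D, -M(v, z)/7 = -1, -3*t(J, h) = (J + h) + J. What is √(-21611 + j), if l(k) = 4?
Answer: I*√21598 ≈ 146.96*I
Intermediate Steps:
t(J, h) = -2*J/3 - h/3 (t(J, h) = -((J + h) + J)/3 = -(h + 2*J)/3 = -2*J/3 - h/3)
M(v, z) = 7 (M(v, z) = -7*(-1) = 7)
j = 13
√(-21611 + j) = √(-21611 + 13) = √(-21598) = I*√21598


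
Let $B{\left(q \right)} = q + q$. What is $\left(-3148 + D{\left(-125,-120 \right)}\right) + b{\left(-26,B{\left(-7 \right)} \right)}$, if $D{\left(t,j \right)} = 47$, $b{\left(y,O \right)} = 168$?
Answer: $-2933$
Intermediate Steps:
$B{\left(q \right)} = 2 q$
$\left(-3148 + D{\left(-125,-120 \right)}\right) + b{\left(-26,B{\left(-7 \right)} \right)} = \left(-3148 + 47\right) + 168 = -3101 + 168 = -2933$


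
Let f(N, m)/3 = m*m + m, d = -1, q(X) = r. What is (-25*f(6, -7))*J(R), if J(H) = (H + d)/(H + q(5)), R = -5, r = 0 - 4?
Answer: -2100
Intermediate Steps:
r = -4
q(X) = -4
f(N, m) = 3*m + 3*m² (f(N, m) = 3*(m*m + m) = 3*(m² + m) = 3*(m + m²) = 3*m + 3*m²)
J(H) = (-1 + H)/(-4 + H) (J(H) = (H - 1)/(H - 4) = (-1 + H)/(-4 + H))
(-25*f(6, -7))*J(R) = (-75*(-7)*(1 - 7))*((-1 - 5)/(-4 - 5)) = (-75*(-7)*(-6))*(-6/(-9)) = (-25*126)*(-⅑*(-6)) = -3150*⅔ = -2100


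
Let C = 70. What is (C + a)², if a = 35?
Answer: 11025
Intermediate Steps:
(C + a)² = (70 + 35)² = 105² = 11025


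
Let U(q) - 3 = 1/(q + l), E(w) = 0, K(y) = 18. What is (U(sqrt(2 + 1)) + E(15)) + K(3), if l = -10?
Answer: 2027/97 - sqrt(3)/97 ≈ 20.879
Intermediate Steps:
U(q) = 3 + 1/(-10 + q) (U(q) = 3 + 1/(q - 10) = 3 + 1/(-10 + q))
(U(sqrt(2 + 1)) + E(15)) + K(3) = ((-29 + 3*sqrt(2 + 1))/(-10 + sqrt(2 + 1)) + 0) + 18 = ((-29 + 3*sqrt(3))/(-10 + sqrt(3)) + 0) + 18 = (-29 + 3*sqrt(3))/(-10 + sqrt(3)) + 18 = 18 + (-29 + 3*sqrt(3))/(-10 + sqrt(3))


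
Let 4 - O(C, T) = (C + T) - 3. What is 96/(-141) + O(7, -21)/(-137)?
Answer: -5371/6439 ≈ -0.83414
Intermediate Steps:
O(C, T) = 7 - C - T (O(C, T) = 4 - ((C + T) - 3) = 4 - (-3 + C + T) = 4 + (3 - C - T) = 7 - C - T)
96/(-141) + O(7, -21)/(-137) = 96/(-141) + (7 - 1*7 - 1*(-21))/(-137) = 96*(-1/141) + (7 - 7 + 21)*(-1/137) = -32/47 + 21*(-1/137) = -32/47 - 21/137 = -5371/6439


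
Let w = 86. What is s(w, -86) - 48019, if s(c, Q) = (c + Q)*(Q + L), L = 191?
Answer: -48019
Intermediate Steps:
s(c, Q) = (191 + Q)*(Q + c) (s(c, Q) = (c + Q)*(Q + 191) = (Q + c)*(191 + Q) = (191 + Q)*(Q + c))
s(w, -86) - 48019 = ((-86)² + 191*(-86) + 191*86 - 86*86) - 48019 = (7396 - 16426 + 16426 - 7396) - 48019 = 0 - 48019 = -48019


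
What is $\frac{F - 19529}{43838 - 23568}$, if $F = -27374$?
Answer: $- \frac{46903}{20270} \approx -2.3139$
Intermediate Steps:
$\frac{F - 19529}{43838 - 23568} = \frac{-27374 - 19529}{43838 - 23568} = - \frac{46903}{20270}$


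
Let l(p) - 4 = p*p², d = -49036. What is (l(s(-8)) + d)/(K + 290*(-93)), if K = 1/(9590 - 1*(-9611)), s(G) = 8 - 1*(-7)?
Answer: 876660057/517850969 ≈ 1.6929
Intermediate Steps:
s(G) = 15 (s(G) = 8 + 7 = 15)
l(p) = 4 + p³ (l(p) = 4 + p*p² = 4 + p³)
K = 1/19201 (K = 1/(9590 + 9611) = 1/19201 ≈ 5.2081e-5)
(l(s(-8)) + d)/(K + 290*(-93)) = ((4 + 15³) - 49036)/(1/19201 + 290*(-93)) = ((4 + 3375) - 49036)/(1/19201 - 26970) = (3379 - 49036)/(-517850969/19201) = -45657*(-19201/517850969) = 876660057/517850969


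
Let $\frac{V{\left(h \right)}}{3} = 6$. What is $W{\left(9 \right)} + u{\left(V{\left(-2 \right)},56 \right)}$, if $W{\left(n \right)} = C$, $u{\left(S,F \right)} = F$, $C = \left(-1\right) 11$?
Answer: $45$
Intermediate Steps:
$C = -11$
$V{\left(h \right)} = 18$ ($V{\left(h \right)} = 3 \cdot 6 = 18$)
$W{\left(n \right)} = -11$
$W{\left(9 \right)} + u{\left(V{\left(-2 \right)},56 \right)} = -11 + 56 = 45$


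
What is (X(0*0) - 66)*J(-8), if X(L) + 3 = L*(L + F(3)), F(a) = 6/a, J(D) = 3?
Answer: -207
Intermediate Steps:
X(L) = -3 + L*(2 + L) (X(L) = -3 + L*(L + 6/3) = -3 + L*(L + 6*(⅓)) = -3 + L*(L + 2) = -3 + L*(2 + L))
(X(0*0) - 66)*J(-8) = ((-3 + (0*0)² + 2*(0*0)) - 66)*3 = ((-3 + 0² + 2*0) - 66)*3 = ((-3 + 0 + 0) - 66)*3 = (-3 - 66)*3 = -69*3 = -207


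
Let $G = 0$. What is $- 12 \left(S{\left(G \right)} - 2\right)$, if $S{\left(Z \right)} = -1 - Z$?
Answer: $36$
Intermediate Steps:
$- 12 \left(S{\left(G \right)} - 2\right) = - 12 \left(\left(-1 - 0\right) - 2\right) = - 12 \left(\left(-1 + 0\right) - 2\right) = - 12 \left(-1 - 2\right) = \left(-12\right) \left(-3\right) = 36$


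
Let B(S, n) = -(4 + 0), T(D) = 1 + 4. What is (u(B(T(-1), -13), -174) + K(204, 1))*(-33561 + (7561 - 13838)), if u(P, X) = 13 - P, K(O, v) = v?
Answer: -717084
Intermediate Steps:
T(D) = 5
B(S, n) = -4 (B(S, n) = -1*4 = -4)
(u(B(T(-1), -13), -174) + K(204, 1))*(-33561 + (7561 - 13838)) = ((13 - 1*(-4)) + 1)*(-33561 + (7561 - 13838)) = ((13 + 4) + 1)*(-33561 - 6277) = (17 + 1)*(-39838) = 18*(-39838) = -717084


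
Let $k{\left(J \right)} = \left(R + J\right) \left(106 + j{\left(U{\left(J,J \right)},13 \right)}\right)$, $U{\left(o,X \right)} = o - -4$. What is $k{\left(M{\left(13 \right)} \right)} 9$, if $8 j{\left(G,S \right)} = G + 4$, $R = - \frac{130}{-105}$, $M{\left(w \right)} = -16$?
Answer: $-13950$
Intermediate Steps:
$R = \frac{26}{21}$ ($R = \left(-130\right) \left(- \frac{1}{105}\right) = \frac{26}{21} \approx 1.2381$)
$U{\left(o,X \right)} = 4 + o$ ($U{\left(o,X \right)} = o + 4 = 4 + o$)
$j{\left(G,S \right)} = \frac{1}{2} + \frac{G}{8}$ ($j{\left(G,S \right)} = \frac{G + 4}{8} = \frac{4 + G}{8} = \frac{1}{2} + \frac{G}{8}$)
$k{\left(J \right)} = \left(107 + \frac{J}{8}\right) \left(\frac{26}{21} + J\right)$ ($k{\left(J \right)} = \left(\frac{26}{21} + J\right) \left(106 + \left(\frac{1}{2} + \frac{4 + J}{8}\right)\right) = \left(\frac{26}{21} + J\right) \left(106 + \left(\frac{1}{2} + \left(\frac{1}{2} + \frac{J}{8}\right)\right)\right) = \left(\frac{26}{21} + J\right) \left(106 + \left(1 + \frac{J}{8}\right)\right) = \left(\frac{26}{21} + J\right) \left(107 + \frac{J}{8}\right) = \left(107 + \frac{J}{8}\right) \left(\frac{26}{21} + J\right)$)
$k{\left(M{\left(13 \right)} \right)} 9 = \left(\frac{2782}{21} + \frac{\left(-16\right)^{2}}{8} + \frac{9001}{84} \left(-16\right)\right) 9 = \left(\frac{2782}{21} + \frac{1}{8} \cdot 256 - \frac{36004}{21}\right) 9 = \left(\frac{2782}{21} + 32 - \frac{36004}{21}\right) 9 = \left(-1550\right) 9 = -13950$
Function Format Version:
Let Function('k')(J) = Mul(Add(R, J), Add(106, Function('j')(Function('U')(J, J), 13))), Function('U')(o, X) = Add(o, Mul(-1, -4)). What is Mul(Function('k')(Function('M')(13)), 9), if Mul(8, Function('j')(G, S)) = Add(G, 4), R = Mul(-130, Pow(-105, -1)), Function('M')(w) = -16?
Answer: -13950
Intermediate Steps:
R = Rational(26, 21) (R = Mul(-130, Rational(-1, 105)) = Rational(26, 21) ≈ 1.2381)
Function('U')(o, X) = Add(4, o) (Function('U')(o, X) = Add(o, 4) = Add(4, o))
Function('j')(G, S) = Add(Rational(1, 2), Mul(Rational(1, 8), G)) (Function('j')(G, S) = Mul(Rational(1, 8), Add(G, 4)) = Mul(Rational(1, 8), Add(4, G)) = Add(Rational(1, 2), Mul(Rational(1, 8), G)))
Function('k')(J) = Mul(Add(107, Mul(Rational(1, 8), J)), Add(Rational(26, 21), J)) (Function('k')(J) = Mul(Add(Rational(26, 21), J), Add(106, Add(Rational(1, 2), Mul(Rational(1, 8), Add(4, J))))) = Mul(Add(Rational(26, 21), J), Add(106, Add(Rational(1, 2), Add(Rational(1, 2), Mul(Rational(1, 8), J))))) = Mul(Add(Rational(26, 21), J), Add(106, Add(1, Mul(Rational(1, 8), J)))) = Mul(Add(Rational(26, 21), J), Add(107, Mul(Rational(1, 8), J))) = Mul(Add(107, Mul(Rational(1, 8), J)), Add(Rational(26, 21), J)))
Mul(Function('k')(Function('M')(13)), 9) = Mul(Add(Rational(2782, 21), Mul(Rational(1, 8), Pow(-16, 2)), Mul(Rational(9001, 84), -16)), 9) = Mul(Add(Rational(2782, 21), Mul(Rational(1, 8), 256), Rational(-36004, 21)), 9) = Mul(Add(Rational(2782, 21), 32, Rational(-36004, 21)), 9) = Mul(-1550, 9) = -13950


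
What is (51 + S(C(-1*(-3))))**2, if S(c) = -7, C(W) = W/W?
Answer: 1936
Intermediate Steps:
C(W) = 1
(51 + S(C(-1*(-3))))**2 = (51 - 7)**2 = 44**2 = 1936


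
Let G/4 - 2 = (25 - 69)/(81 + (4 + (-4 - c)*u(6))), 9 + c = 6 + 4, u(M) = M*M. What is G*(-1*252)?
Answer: -235872/95 ≈ -2482.9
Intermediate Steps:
u(M) = M²
c = 1 (c = -9 + (6 + 4) = -9 + 10 = 1)
G = 936/95 (G = 8 + 4*((25 - 69)/(81 + (4 + (-4 - 1*1)*6²))) = 8 + 4*(-44/(81 + (4 + (-4 - 1)*36))) = 8 + 4*(-44/(81 + (4 - 5*36))) = 8 + 4*(-44/(81 + (4 - 180))) = 8 + 4*(-44/(81 - 176)) = 8 + 4*(-44/(-95)) = 8 + 4*(-44*(-1/95)) = 8 + 4*(44/95) = 8 + 176/95 = 936/95 ≈ 9.8526)
G*(-1*252) = 936*(-1*252)/95 = (936/95)*(-252) = -235872/95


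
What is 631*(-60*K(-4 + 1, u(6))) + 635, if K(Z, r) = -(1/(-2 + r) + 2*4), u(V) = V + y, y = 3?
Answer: 2162465/7 ≈ 3.0892e+5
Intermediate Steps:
u(V) = 3 + V (u(V) = V + 3 = 3 + V)
K(Z, r) = -8 - 1/(-2 + r) (K(Z, r) = -(1/(-2 + r) + 8) = -(8 + 1/(-2 + r)) = -8 - 1/(-2 + r))
631*(-60*K(-4 + 1, u(6))) + 635 = 631*(-60*(15 - 8*(3 + 6))/(-2 + (3 + 6))) + 635 = 631*(-60*(15 - 8*9)/(-2 + 9)) + 635 = 631*(-60*(15 - 72)/7) + 635 = 631*(-60*(-57)/7) + 635 = 631*(-60*(-57/7)) + 635 = 631*(3420/7) + 635 = 2158020/7 + 635 = 2162465/7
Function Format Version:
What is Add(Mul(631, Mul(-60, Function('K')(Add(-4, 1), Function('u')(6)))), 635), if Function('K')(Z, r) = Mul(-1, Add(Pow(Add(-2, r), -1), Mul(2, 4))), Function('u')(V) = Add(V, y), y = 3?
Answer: Rational(2162465, 7) ≈ 3.0892e+5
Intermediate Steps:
Function('u')(V) = Add(3, V) (Function('u')(V) = Add(V, 3) = Add(3, V))
Function('K')(Z, r) = Add(-8, Mul(-1, Pow(Add(-2, r), -1))) (Function('K')(Z, r) = Mul(-1, Add(Pow(Add(-2, r), -1), 8)) = Mul(-1, Add(8, Pow(Add(-2, r), -1))) = Add(-8, Mul(-1, Pow(Add(-2, r), -1))))
Add(Mul(631, Mul(-60, Function('K')(Add(-4, 1), Function('u')(6)))), 635) = Add(Mul(631, Mul(-60, Mul(Pow(Add(-2, Add(3, 6)), -1), Add(15, Mul(-8, Add(3, 6)))))), 635) = Add(Mul(631, Mul(-60, Mul(Pow(Add(-2, 9), -1), Add(15, Mul(-8, 9))))), 635) = Add(Mul(631, Mul(-60, Mul(Pow(7, -1), Add(15, -72)))), 635) = Add(Mul(631, Mul(-60, Mul(Rational(1, 7), -57))), 635) = Add(Mul(631, Mul(-60, Rational(-57, 7))), 635) = Add(Mul(631, Rational(3420, 7)), 635) = Add(Rational(2158020, 7), 635) = Rational(2162465, 7)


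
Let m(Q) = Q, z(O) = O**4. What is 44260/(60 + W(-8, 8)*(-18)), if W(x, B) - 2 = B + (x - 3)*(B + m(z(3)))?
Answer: 22130/8751 ≈ 2.5289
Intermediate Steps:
W(x, B) = 2 + B + (-3 + x)*(81 + B) (W(x, B) = 2 + (B + (x - 3)*(B + 3**4)) = 2 + (B + (-3 + x)*(B + 81)) = 2 + (B + (-3 + x)*(81 + B)) = 2 + B + (-3 + x)*(81 + B))
44260/(60 + W(-8, 8)*(-18)) = 44260/(60 + (-241 - 2*8 + 81*(-8) + 8*(-8))*(-18)) = 44260/(60 + (-241 - 16 - 648 - 64)*(-18)) = 44260/(60 - 969*(-18)) = 44260/(60 + 17442) = 44260/17502 = 44260*(1/17502) = 22130/8751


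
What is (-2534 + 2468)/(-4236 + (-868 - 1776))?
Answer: 33/3440 ≈ 0.0095930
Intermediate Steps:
(-2534 + 2468)/(-4236 + (-868 - 1776)) = -66/(-4236 - 2644) = -66/(-6880) = -66*(-1/6880) = 33/3440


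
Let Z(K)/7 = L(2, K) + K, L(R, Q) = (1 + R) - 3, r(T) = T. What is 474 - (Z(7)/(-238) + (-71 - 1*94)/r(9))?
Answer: 50239/102 ≈ 492.54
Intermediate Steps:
L(R, Q) = -2 + R
Z(K) = 7*K (Z(K) = 7*((-2 + 2) + K) = 7*(0 + K) = 7*K)
474 - (Z(7)/(-238) + (-71 - 1*94)/r(9)) = 474 - ((7*7)/(-238) + (-71 - 1*94)/9) = 474 - (49*(-1/238) + (-71 - 94)*(⅑)) = 474 - (-7/34 - 165*⅑) = 474 - (-7/34 - 55/3) = 474 - 1*(-1891/102) = 474 + 1891/102 = 50239/102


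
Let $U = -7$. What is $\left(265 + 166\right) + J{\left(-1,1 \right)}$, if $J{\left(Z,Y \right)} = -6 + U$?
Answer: $418$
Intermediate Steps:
$J{\left(Z,Y \right)} = -13$ ($J{\left(Z,Y \right)} = -6 - 7 = -13$)
$\left(265 + 166\right) + J{\left(-1,1 \right)} = \left(265 + 166\right) - 13 = 431 - 13 = 418$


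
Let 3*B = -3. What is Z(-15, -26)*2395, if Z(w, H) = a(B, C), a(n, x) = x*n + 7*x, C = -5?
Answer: -71850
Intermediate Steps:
B = -1 (B = (⅓)*(-3) = -1)
a(n, x) = 7*x + n*x (a(n, x) = n*x + 7*x = 7*x + n*x)
Z(w, H) = -30 (Z(w, H) = -5*(7 - 1) = -5*6 = -30)
Z(-15, -26)*2395 = -30*2395 = -71850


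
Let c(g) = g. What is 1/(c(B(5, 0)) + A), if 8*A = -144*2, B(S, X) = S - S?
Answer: -1/36 ≈ -0.027778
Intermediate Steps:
B(S, X) = 0
A = -36 (A = (-144*2)/8 = (⅛)*(-288) = -36)
1/(c(B(5, 0)) + A) = 1/(0 - 36) = 1/(-36) = -1/36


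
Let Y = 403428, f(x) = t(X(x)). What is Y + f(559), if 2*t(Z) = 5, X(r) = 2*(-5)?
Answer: 806861/2 ≈ 4.0343e+5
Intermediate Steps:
X(r) = -10
t(Z) = 5/2 (t(Z) = (½)*5 = 5/2)
f(x) = 5/2
Y + f(559) = 403428 + 5/2 = 806861/2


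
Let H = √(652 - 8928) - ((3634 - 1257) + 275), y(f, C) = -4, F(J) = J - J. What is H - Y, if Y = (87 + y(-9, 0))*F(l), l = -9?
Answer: -2652 + 2*I*√2069 ≈ -2652.0 + 90.973*I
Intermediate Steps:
F(J) = 0
Y = 0 (Y = (87 - 4)*0 = 83*0 = 0)
H = -2652 + 2*I*√2069 (H = √(-8276) - (2377 + 275) = 2*I*√2069 - 1*2652 = 2*I*√2069 - 2652 = -2652 + 2*I*√2069 ≈ -2652.0 + 90.973*I)
H - Y = (-2652 + 2*I*√2069) - 1*0 = (-2652 + 2*I*√2069) + 0 = -2652 + 2*I*√2069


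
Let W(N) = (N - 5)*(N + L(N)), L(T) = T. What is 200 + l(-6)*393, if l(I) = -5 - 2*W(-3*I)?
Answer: -369613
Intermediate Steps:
W(N) = 2*N*(-5 + N) (W(N) = (N - 5)*(N + N) = (-5 + N)*(2*N) = 2*N*(-5 + N))
l(I) = -5 + 12*I*(-5 - 3*I) (l(I) = -5 - 4*(-3*I)*(-5 - 3*I) = -5 - (-12)*I*(-5 - 3*I) = -5 + 12*I*(-5 - 3*I))
200 + l(-6)*393 = 200 + (-5 - 60*(-6) - 36*(-6)²)*393 = 200 + (-5 + 360 - 36*36)*393 = 200 + (-5 + 360 - 1296)*393 = 200 - 941*393 = 200 - 369813 = -369613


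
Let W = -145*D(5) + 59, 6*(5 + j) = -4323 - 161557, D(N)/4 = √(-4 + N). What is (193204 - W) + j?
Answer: 498220/3 ≈ 1.6607e+5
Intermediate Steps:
D(N) = 4*√(-4 + N)
j = -82955/3 (j = -5 + (-4323 - 161557)/6 = -5 + (⅙)*(-165880) = -5 - 82940/3 = -82955/3 ≈ -27652.)
W = -521 (W = -580*√(-4 + 5) + 59 = -580*√1 + 59 = -580 + 59 = -521)
(193204 - W) + j = (193204 - 1*(-521)) - 82955/3 = (193204 + 521) - 82955/3 = 193725 - 82955/3 = 498220/3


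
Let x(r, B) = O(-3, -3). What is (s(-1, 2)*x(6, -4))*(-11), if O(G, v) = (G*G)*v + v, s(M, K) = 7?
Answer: 2310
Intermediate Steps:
O(G, v) = v + v*G² (O(G, v) = G²*v + v = v*G² + v = v + v*G²)
x(r, B) = -30 (x(r, B) = -3*(1 + (-3)²) = -3*(1 + 9) = -3*10 = -30)
(s(-1, 2)*x(6, -4))*(-11) = (7*(-30))*(-11) = -210*(-11) = 2310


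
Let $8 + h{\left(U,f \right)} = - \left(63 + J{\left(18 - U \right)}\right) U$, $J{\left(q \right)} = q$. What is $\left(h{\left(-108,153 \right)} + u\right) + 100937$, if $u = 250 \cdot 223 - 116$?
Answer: $176975$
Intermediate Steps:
$u = 55634$ ($u = 55750 - 116 = 55634$)
$h{\left(U,f \right)} = -8 - U \left(81 - U\right)$ ($h{\left(U,f \right)} = -8 - \left(63 - \left(-18 + U\right)\right) U = -8 - \left(81 - U\right) U = -8 - U \left(81 - U\right)$)
$\left(h{\left(-108,153 \right)} + u\right) + 100937 = \left(\left(-8 + \left(-108\right)^{2} - -8748\right) + 55634\right) + 100937 = \left(\left(-8 + 11664 + 8748\right) + 55634\right) + 100937 = \left(20404 + 55634\right) + 100937 = 76038 + 100937 = 176975$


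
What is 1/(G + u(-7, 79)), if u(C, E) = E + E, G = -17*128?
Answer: -1/2018 ≈ -0.00049554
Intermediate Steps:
G = -2176
u(C, E) = 2*E
1/(G + u(-7, 79)) = 1/(-2176 + 2*79) = 1/(-2176 + 158) = 1/(-2018) = -1/2018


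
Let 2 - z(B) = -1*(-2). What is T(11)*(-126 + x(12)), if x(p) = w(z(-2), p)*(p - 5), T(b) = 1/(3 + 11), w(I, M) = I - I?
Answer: -9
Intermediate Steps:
z(B) = 0 (z(B) = 2 - (-1)*(-2) = 2 - 1*2 = 2 - 2 = 0)
w(I, M) = 0
T(b) = 1/14
x(p) = 0 (x(p) = 0*(p - 5) = 0*(-5 + p) = 0)
T(11)*(-126 + x(12)) = (-126 + 0)/14 = (1/14)*(-126) = -9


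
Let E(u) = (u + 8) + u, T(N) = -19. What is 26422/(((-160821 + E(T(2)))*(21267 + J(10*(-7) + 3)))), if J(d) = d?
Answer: -13211/1705020600 ≈ -7.7483e-6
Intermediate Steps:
E(u) = 8 + 2*u (E(u) = (8 + u) + u = 8 + 2*u)
26422/(((-160821 + E(T(2)))*(21267 + J(10*(-7) + 3)))) = 26422/(((-160821 + (8 + 2*(-19)))*(21267 + (10*(-7) + 3)))) = 26422/(((-160821 + (8 - 38))*(21267 + (-70 + 3)))) = 26422/(((-160821 - 30)*(21267 - 67))) = 26422/((-160851*21200)) = 26422/(-3410041200) = 26422*(-1/3410041200) = -13211/1705020600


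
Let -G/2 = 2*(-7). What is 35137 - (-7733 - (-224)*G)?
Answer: 36598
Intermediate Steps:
G = 28 (G = -4*(-7) = -2*(-14) = 28)
35137 - (-7733 - (-224)*G) = 35137 - (-7733 - (-224)*28) = 35137 - (-7733 - 1*(-6272)) = 35137 - (-7733 + 6272) = 35137 - 1*(-1461) = 35137 + 1461 = 36598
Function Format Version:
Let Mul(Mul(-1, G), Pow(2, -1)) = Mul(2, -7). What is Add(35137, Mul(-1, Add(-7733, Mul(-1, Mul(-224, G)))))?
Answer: 36598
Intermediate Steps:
G = 28 (G = Mul(-2, Mul(2, -7)) = Mul(-2, -14) = 28)
Add(35137, Mul(-1, Add(-7733, Mul(-1, Mul(-224, G))))) = Add(35137, Mul(-1, Add(-7733, Mul(-1, Mul(-224, 28))))) = Add(35137, Mul(-1, Add(-7733, Mul(-1, -6272)))) = Add(35137, Mul(-1, Add(-7733, 6272))) = Add(35137, Mul(-1, -1461)) = Add(35137, 1461) = 36598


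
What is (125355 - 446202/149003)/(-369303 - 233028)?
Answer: -6225941621/29916375331 ≈ -0.20811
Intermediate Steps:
(125355 - 446202/149003)/(-369303 - 233028) = (125355 - 446202*1/149003)/(-602331) = (125355 - 446202/149003)*(-1/602331) = (18677824863/149003)*(-1/602331) = -6225941621/29916375331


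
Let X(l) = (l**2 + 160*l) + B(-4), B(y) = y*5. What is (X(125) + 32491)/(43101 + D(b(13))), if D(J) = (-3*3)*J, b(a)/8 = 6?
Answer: 68096/42669 ≈ 1.5959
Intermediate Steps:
B(y) = 5*y
X(l) = -20 + l**2 + 160*l (X(l) = (l**2 + 160*l) + 5*(-4) = (l**2 + 160*l) - 20 = -20 + l**2 + 160*l)
b(a) = 48 (b(a) = 8*6 = 48)
D(J) = -9*J
(X(125) + 32491)/(43101 + D(b(13))) = ((-20 + 125**2 + 160*125) + 32491)/(43101 - 9*48) = ((-20 + 15625 + 20000) + 32491)/(43101 - 432) = (35605 + 32491)/42669 = 68096*(1/42669) = 68096/42669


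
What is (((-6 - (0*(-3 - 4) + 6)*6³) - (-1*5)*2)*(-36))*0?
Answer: 0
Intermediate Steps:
(((-6 - (0*(-3 - 4) + 6)*6³) - (-1*5)*2)*(-36))*0 = (((-6 - (0*(-7) + 6)*216) - (-5)*2)*(-36))*0 = (((-6 - (0 + 6)*216) - 1*(-10))*(-36))*0 = (((-6 - 6*216) + 10)*(-36))*0 = (((-6 - 1*1296) + 10)*(-36))*0 = (((-6 - 1296) + 10)*(-36))*0 = ((-1302 + 10)*(-36))*0 = -1292*(-36)*0 = 46512*0 = 0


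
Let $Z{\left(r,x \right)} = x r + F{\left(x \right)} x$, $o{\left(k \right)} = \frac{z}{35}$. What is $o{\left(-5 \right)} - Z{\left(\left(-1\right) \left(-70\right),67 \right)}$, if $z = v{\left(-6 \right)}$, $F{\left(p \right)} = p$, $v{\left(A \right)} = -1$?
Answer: $- \frac{321266}{35} \approx -9179.0$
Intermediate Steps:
$z = -1$
$o{\left(k \right)} = - \frac{1}{35}$
$Z{\left(r,x \right)} = x^{2} + r x$ ($Z{\left(r,x \right)} = x r + x x = r x + x^{2} = x^{2} + r x$)
$o{\left(-5 \right)} - Z{\left(\left(-1\right) \left(-70\right),67 \right)} = - \frac{1}{35} - 67 \left(\left(-1\right) \left(-70\right) + 67\right) = - \frac{1}{35} - 67 \left(70 + 67\right) = - \frac{1}{35} - 67 \cdot 137 = - \frac{1}{35} - 9179 = - \frac{321266}{35}$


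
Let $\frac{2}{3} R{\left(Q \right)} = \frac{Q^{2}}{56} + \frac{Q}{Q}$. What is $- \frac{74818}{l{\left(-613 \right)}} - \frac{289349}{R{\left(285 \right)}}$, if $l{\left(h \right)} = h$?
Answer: $- \frac{1621699370}{149475759} \approx -10.849$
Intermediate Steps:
$R{\left(Q \right)} = \frac{3}{2} + \frac{3 Q^{2}}{112}$ ($R{\left(Q \right)} = \frac{3 \left(\frac{Q^{2}}{56} + \frac{Q}{Q}\right)}{2} = \frac{3 \left(Q^{2} \cdot \frac{1}{56} + 1\right)}{2} = \frac{3 \left(\frac{Q^{2}}{56} + 1\right)}{2} = \frac{3 \left(1 + \frac{Q^{2}}{56}\right)}{2} = \frac{3}{2} + \frac{3 Q^{2}}{112}$)
$- \frac{74818}{l{\left(-613 \right)}} - \frac{289349}{R{\left(285 \right)}} = - \frac{74818}{-613} - \frac{289349}{\frac{3}{2} + \frac{3 \cdot 285^{2}}{112}} = \left(-74818\right) \left(- \frac{1}{613}\right) - \frac{289349}{\frac{3}{2} + \frac{3}{112} \cdot 81225} = \frac{74818}{613} - \frac{289349}{\frac{3}{2} + \frac{243675}{112}} = \frac{74818}{613} - \frac{289349}{\frac{243843}{112}} = \frac{74818}{613} - \frac{32407088}{243843} = - \frac{1621699370}{149475759}$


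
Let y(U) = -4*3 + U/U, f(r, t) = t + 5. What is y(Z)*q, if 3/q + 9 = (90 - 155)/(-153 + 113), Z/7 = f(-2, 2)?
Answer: 264/59 ≈ 4.4746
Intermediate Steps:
f(r, t) = 5 + t
Z = 49 (Z = 7*(5 + 2) = 7*7 = 49)
y(U) = -11 (y(U) = -12 + 1 = -11)
q = -24/59 (q = 3/(-9 + (90 - 155)/(-153 + 113)) = 3/(-9 - 65/(-40)) = 3/(-9 - 65*(-1/40)) = 3/(-9 + 13/8) = 3/(-59/8) = 3*(-8/59) = -24/59 ≈ -0.40678)
y(Z)*q = -11*(-24/59) = 264/59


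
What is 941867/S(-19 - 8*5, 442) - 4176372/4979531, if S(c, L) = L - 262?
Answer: 4689304177417/896315580 ≈ 5231.8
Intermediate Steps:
S(c, L) = -262 + L
941867/S(-19 - 8*5, 442) - 4176372/4979531 = 941867/(-262 + 442) - 4176372/4979531 = 941867/180 - 4176372*1/4979531 = 941867*(1/180) - 4176372/4979531 = 941867/180 - 4176372/4979531 = 4689304177417/896315580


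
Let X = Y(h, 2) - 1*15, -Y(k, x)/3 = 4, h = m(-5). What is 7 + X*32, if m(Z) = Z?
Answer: -857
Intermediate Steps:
h = -5
Y(k, x) = -12 (Y(k, x) = -3*4 = -12)
X = -27 (X = -12 - 1*15 = -12 - 15 = -27)
7 + X*32 = 7 - 27*32 = 7 - 864 = -857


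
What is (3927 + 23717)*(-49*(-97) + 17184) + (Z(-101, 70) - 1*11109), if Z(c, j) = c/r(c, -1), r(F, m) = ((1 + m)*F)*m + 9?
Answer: 5457737770/9 ≈ 6.0641e+8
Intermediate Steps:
r(F, m) = 9 + F*m*(1 + m) (r(F, m) = (F*(1 + m))*m + 9 = F*m*(1 + m) + 9 = 9 + F*m*(1 + m))
Z(c, j) = c/9 (Z(c, j) = c/(9 + c*(-1) + c*(-1)²) = c/(9 - c + c*1) = c/(9 - c + c) = c/9)
(3927 + 23717)*(-49*(-97) + 17184) + (Z(-101, 70) - 1*11109) = (3927 + 23717)*(-49*(-97) + 17184) + ((⅑)*(-101) - 1*11109) = 27644*(4753 + 17184) + (-101/9 - 11109) = 27644*21937 - 100082/9 = 606426428 - 100082/9 = 5457737770/9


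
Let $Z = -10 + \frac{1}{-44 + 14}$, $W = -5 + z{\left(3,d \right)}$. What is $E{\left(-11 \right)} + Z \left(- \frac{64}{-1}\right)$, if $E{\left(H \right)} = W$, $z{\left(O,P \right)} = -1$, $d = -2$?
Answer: $- \frac{9722}{15} \approx -648.13$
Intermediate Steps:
$W = -6$ ($W = -5 - 1 = -6$)
$E{\left(H \right)} = -6$
$Z = - \frac{301}{30}$ ($Z = -10 + \frac{1}{-30} = -10 - \frac{1}{30} = - \frac{301}{30} \approx -10.033$)
$E{\left(-11 \right)} + Z \left(- \frac{64}{-1}\right) = -6 - \frac{301 \left(- \frac{64}{-1}\right)}{30} = -6 - \frac{301 \left(\left(-64\right) \left(-1\right)\right)}{30} = -6 - \frac{9632}{15} = - \frac{9722}{15}$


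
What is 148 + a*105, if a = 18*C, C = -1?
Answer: -1742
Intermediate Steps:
a = -18 (a = 18*(-1) = -18)
148 + a*105 = 148 - 18*105 = 148 - 1890 = -1742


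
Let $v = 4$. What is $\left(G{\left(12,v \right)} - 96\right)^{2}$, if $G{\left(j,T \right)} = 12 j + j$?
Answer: $3600$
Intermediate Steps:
$G{\left(j,T \right)} = 13 j$
$\left(G{\left(12,v \right)} - 96\right)^{2} = \left(13 \cdot 12 - 96\right)^{2} = \left(156 - 96\right)^{2} = 60^{2} = 3600$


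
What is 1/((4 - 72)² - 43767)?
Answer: -1/39143 ≈ -2.5547e-5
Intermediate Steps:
1/((4 - 72)² - 43767) = 1/((-68)² - 43767) = 1/(4624 - 43767) = 1/(-39143) = -1/39143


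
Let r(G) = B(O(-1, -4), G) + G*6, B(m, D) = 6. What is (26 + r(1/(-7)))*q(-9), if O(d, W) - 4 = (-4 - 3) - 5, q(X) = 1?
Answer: 218/7 ≈ 31.143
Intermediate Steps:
O(d, W) = -8 (O(d, W) = 4 + ((-4 - 3) - 5) = 4 + (-7 - 5) = 4 - 12 = -8)
r(G) = 6 + 6*G (r(G) = 6 + G*6 = 6 + 6*G)
(26 + r(1/(-7)))*q(-9) = (26 + (6 + 6/(-7)))*1 = (26 + (6 + 6*(-1/7)))*1 = (26 + (6 - 6/7))*1 = (26 + 36/7)*1 = (218/7)*1 = 218/7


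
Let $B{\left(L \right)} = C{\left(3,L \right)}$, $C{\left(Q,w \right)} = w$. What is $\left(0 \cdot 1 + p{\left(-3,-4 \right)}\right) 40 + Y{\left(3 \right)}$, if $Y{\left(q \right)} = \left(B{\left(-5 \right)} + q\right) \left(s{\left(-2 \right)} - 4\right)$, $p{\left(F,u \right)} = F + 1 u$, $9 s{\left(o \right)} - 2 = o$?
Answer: $-272$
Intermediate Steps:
$s{\left(o \right)} = \frac{2}{9} + \frac{o}{9}$
$p{\left(F,u \right)} = F + u$
$B{\left(L \right)} = L$
$Y{\left(q \right)} = 20 - 4 q$ ($Y{\left(q \right)} = \left(-5 + q\right) \left(\left(\frac{2}{9} + \frac{1}{9} \left(-2\right)\right) - 4\right) = \left(-5 + q\right) \left(\left(\frac{2}{9} - \frac{2}{9}\right) - 4\right) = \left(-5 + q\right) \left(0 - 4\right) = \left(-5 + q\right) \left(-4\right) = 20 - 4 q$)
$\left(0 \cdot 1 + p{\left(-3,-4 \right)}\right) 40 + Y{\left(3 \right)} = \left(0 \cdot 1 - 7\right) 40 + \left(20 - 12\right) = \left(0 - 7\right) 40 + \left(20 - 12\right) = \left(-7\right) 40 + 8 = -280 + 8 = -272$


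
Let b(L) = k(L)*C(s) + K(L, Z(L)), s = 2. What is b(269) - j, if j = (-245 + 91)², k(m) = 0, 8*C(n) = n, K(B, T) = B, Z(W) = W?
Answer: -23447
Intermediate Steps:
C(n) = n/8
j = 23716 (j = (-154)² = 23716)
b(L) = L (b(L) = 0*((⅛)*2) + L = 0*(¼) + L = 0 + L = L)
b(269) - j = 269 - 1*23716 = 269 - 23716 = -23447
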